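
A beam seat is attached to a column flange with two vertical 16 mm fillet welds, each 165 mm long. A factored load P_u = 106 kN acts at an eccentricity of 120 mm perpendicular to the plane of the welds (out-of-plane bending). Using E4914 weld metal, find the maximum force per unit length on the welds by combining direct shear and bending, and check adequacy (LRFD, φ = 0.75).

f_max ≈ 1440 N/mm; adequate

E49XX → F_EXX = 490 MPa.
L_w = 2 × 165 = 330 mm; section modulus (unit throat) S = 2 × L²/6 = 9075 mm².
Direct shear f_v = P/L_w = 106×10³/330 = 321.2 N/mm.
Moment M = P × e = 106×10³ × 120 = 12720000 N·mm; bending f_b = M/S = 1402 N/mm.
f_max = √(f_v² + f_b²) = √(321.2² + 1402²) = 1438 N/mm.
φr_n = 0.75 × 0.6 × 490 × (0.707 × 16) = 2494 N/mm → adequate.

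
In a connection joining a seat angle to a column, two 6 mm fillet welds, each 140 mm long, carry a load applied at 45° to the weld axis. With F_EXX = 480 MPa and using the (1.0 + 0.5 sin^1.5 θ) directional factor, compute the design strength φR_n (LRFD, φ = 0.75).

φR_n ≈ 333 kN

t_e = 0.707 × 6 = 4.242 mm; A_we = 4.242 × 280 = 1188 mm².
Directional factor: 1.0 + 0.5 sin^1.5(45°) = 1.297.
F_nw = 0.6 × 480 × 1.297 = 373.6 MPa.
φR_n = 0.75 × 373.6 × 1188 × 10⁻³ = 332.8 kN.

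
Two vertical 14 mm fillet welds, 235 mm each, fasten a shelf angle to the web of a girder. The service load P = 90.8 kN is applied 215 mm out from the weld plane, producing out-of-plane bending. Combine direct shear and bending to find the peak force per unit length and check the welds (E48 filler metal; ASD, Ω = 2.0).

E48XX → F_EXX = 480 MPa.
L_w = 2 × 235 = 470 mm; section modulus (unit throat) S = 2 × L²/6 = 18410 mm².
Direct shear f_v = P/L_w = 90.8×10³/470 = 193.2 N/mm.
Moment M = P × e = 90.8×10³ × 215 = 19522000 N·mm; bending f_b = M/S = 1060 N/mm.
f_max = √(f_v² + f_b²) = √(193.2² + 1060²) = 1078 N/mm.
r_n/Ω = (1/2.0) × 0.6 × 480 × (0.707 × 14) = 1425 N/mm → adequate.

f_max ≈ 1080 N/mm; adequate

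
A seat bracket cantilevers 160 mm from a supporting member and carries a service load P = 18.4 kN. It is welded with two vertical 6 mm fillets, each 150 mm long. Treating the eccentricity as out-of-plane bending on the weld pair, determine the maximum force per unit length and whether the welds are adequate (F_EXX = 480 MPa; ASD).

L_w = 2 × 150 = 300 mm; section modulus (unit throat) S = 2 × L²/6 = 7500 mm².
Direct shear f_v = P/L_w = 18.4×10³/300 = 61.33 N/mm.
Moment M = P × e = 18.4×10³ × 160 = 2944000 N·mm; bending f_b = M/S = 392.5 N/mm.
f_max = √(f_v² + f_b²) = √(61.33² + 392.5²) = 397.3 N/mm.
r_n/Ω = (1/2.0) × 0.6 × 480 × (0.707 × 6) = 610.8 N/mm → adequate.

f_max ≈ 397 N/mm; adequate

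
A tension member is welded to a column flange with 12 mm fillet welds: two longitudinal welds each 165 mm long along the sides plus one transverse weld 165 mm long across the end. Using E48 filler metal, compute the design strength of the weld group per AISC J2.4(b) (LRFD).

E48XX → F_EXX = 480 MPa.
t_e = 0.707 × 12 = 8.484 mm.
R_nwl = 0.6 × 480 × 8.484 × 330 × 10⁻³ = 806.3 kN (longitudinal, 2 welds).
R_nwt = 0.6 × 480 × 8.484 × 165 × 10⁻³ = 403.2 kN (transverse, base value).
(i) R_nwl + R_nwt = 1209 kN; (ii) 0.85 R_nwl + 1.5 R_nwt = 1290 kN.
R_n = max = 1290 kN [governs: (ii)]; φR_n = 967.6 kN.

φR_n ≈ 968 kN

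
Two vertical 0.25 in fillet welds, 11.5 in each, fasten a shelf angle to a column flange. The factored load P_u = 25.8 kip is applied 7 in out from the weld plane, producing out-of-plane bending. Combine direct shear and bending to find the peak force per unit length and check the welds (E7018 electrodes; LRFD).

f_max ≈ 4.25 kip/in; adequate

E70XX → F_EXX = 70 ksi.
L_w = 2 × 11.5 = 23 in; section modulus (unit throat) S = 2 × L²/6 = 44.08 in².
Direct shear f_v = P/L_w = 25.8/23 = 1.122 kip/in.
Moment M = P × e = 25.8 × 7 = 180.6 kip·in; bending f_b = M/S = 4.097 kip/in.
f_max = √(f_v² + f_b²) = √(1.122² + 4.097²) = 4.248 kip/in.
φr_n = 0.75 × 0.6 × 70 × (0.707 × 0.25) = 5.568 kip/in → adequate.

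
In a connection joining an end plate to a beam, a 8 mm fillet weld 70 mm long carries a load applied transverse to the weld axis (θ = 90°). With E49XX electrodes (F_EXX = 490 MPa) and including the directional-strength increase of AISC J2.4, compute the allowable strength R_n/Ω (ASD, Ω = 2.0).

R_n/Ω ≈ 87.3 kN

t_e = 0.707 × 8 = 5.656 mm; A_we = 5.656 × 70 = 395.9 mm².
Directional factor: 1.0 + 0.5 sin^1.5(90°) = 1.5.
F_nw = 0.6 × 490 × 1.5 = 441 MPa.
R_n/Ω = (441 × 395.9) / 2.0 × 10⁻³ = 87.3 kN.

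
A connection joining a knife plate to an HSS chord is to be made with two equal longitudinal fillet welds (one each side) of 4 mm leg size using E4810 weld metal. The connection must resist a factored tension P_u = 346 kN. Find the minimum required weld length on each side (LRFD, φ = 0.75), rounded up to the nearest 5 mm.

E48XX → F_EXX = 480 MPa.
Throat t_e = 0.707 × 4 = 2.828 mm.
φr_n = 0.75 × 0.6 × 480 × 2.828 × 10⁻³ = 0.6108 kN/mm.
L_req = P_u / φr_n = 346 / 0.6108 = 566.4 mm total.
Per side: 566.4 / 2 = 283.2 mm.
Round up → use L = 285 mm on each side.

L = 285 mm on each side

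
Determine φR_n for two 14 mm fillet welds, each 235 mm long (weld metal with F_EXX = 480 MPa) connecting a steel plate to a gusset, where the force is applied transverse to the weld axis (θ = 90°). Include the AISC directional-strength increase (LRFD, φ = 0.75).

t_e = 0.707 × 14 = 9.898 mm; A_we = 9.898 × 470 = 4652 mm².
Directional factor: 1.0 + 0.5 sin^1.5(90°) = 1.5.
F_nw = 0.6 × 480 × 1.5 = 432 MPa.
φR_n = 0.75 × 432 × 4652 × 10⁻³ = 1507 kN.

φR_n ≈ 1510 kN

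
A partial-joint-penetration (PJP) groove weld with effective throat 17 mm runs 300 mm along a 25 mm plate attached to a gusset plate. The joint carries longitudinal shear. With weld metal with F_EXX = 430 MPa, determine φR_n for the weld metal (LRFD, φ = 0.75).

Effective throat (given) t_e = 17 mm.
A_we = 17 × 300 = 5100 mm².
F_nw = 0.6 F_EXX = 258 MPa.
φR_n = 0.75 × 258 × 5100 × 10⁻³ = 986.8 kN.

φR_n ≈ 987 kN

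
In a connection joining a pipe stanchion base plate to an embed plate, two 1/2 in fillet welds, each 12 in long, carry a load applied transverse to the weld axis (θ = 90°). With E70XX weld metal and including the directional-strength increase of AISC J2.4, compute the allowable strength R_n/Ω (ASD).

R_n/Ω ≈ 267 kips

E70XX → F_EXX = 70 ksi.
t_e = 0.707 × 0.5 = 0.3535 in; A_we = 0.3535 × 24 = 8.484 in².
Directional factor: 1.0 + 0.5 sin^1.5(90°) = 1.5.
F_nw = 0.6 × 70 × 1.5 = 63 ksi.
R_n/Ω = (63 × 8.484) / 2.0 = 267.2 kips.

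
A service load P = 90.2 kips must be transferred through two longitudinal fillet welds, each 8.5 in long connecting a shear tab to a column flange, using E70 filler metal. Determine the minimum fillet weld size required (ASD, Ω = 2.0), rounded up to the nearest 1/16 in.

w = 3/8 in

E70XX → F_EXX = 70 ksi.
Total weld length L = 17 in.
Required throat t_e = P × Ω / (0.6 F_EXX × L) = 90.2 × 2.0 / (0.6 × 70 × 17) = 0.2527 in.
Required leg w = t_e / 0.707 = 0.3574 in → use 3/8 in.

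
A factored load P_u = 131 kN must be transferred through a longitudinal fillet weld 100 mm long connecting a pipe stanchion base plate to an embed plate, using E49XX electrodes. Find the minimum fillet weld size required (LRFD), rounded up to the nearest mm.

w = 9 mm

E49XX → F_EXX = 490 MPa.
Total weld length L = 100 mm.
Required throat t_e = P_u / (φ × 0.6 F_EXX × L) = 131 / (0.75 × 0.6 × 490 × 100 × 10⁻³) = 5.941 mm.
Required leg w = t_e / 0.707 = 8.403 mm → use 9 mm.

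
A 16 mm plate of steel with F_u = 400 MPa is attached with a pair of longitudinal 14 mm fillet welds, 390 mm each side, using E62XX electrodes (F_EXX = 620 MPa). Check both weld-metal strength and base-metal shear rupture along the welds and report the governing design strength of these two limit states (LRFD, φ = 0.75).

φR_n ≈ 2150 kN (weld metal governs)

t_e = 0.707 × 14 = 9.898 mm; L = 780 mm.
Weld metal: φR_n = 0.75 × 0.6 × 620 × 9.898 × 780 × 10⁻³ = 2154 kN.
Base metal (shear rupture): φR_n = 0.75 × 0.6 × 400 × 16 × 780 × 10⁻³ = 2246 kN.
Governing: weld metal.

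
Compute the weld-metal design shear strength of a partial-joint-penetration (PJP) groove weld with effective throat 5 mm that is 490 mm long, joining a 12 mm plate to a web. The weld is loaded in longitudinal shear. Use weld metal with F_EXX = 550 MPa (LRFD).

φR_n ≈ 606 kN

Effective throat (given) t_e = 5 mm.
A_we = 5 × 490 = 2450 mm².
F_nw = 0.6 F_EXX = 330 MPa.
φR_n = 0.75 × 330 × 2450 × 10⁻³ = 606.4 kN.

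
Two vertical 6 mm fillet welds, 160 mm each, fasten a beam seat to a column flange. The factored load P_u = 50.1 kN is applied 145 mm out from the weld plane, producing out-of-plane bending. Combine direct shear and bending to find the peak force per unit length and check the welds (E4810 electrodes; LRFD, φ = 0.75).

f_max ≈ 866 N/mm; adequate

E48XX → F_EXX = 480 MPa.
L_w = 2 × 160 = 320 mm; section modulus (unit throat) S = 2 × L²/6 = 8533 mm².
Direct shear f_v = P/L_w = 50.1×10³/320 = 156.6 N/mm.
Moment M = P × e = 50.1×10³ × 145 = 7264500 N·mm; bending f_b = M/S = 851.3 N/mm.
f_max = √(f_v² + f_b²) = √(156.6² + 851.3²) = 865.6 N/mm.
φr_n = 0.75 × 0.6 × 480 × (0.707 × 6) = 916.3 N/mm → adequate.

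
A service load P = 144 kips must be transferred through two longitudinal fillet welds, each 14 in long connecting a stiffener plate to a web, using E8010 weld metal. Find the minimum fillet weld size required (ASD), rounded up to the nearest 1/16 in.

E80XX → F_EXX = 80 ksi.
Total weld length L = 28 in.
Required throat t_e = P × Ω / (0.6 F_EXX × L) = 144 × 2.0 / (0.6 × 80 × 28) = 0.2143 in.
Required leg w = t_e / 0.707 = 0.3031 in → use 5/16 in.

w = 5/16 in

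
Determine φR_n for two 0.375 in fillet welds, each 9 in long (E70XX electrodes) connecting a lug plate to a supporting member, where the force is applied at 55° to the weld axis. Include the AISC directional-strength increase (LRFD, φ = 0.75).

E70XX → F_EXX = 70 ksi.
t_e = 0.707 × 0.375 = 0.2651 in; A_we = 0.2651 × 18 = 4.772 in².
Directional factor: 1.0 + 0.5 sin^1.5(55°) = 1.371.
F_nw = 0.6 × 70 × 1.371 = 57.57 ksi.
φR_n = 0.75 × 57.57 × 4.772 = 206.1 kip.

φR_n ≈ 206 kip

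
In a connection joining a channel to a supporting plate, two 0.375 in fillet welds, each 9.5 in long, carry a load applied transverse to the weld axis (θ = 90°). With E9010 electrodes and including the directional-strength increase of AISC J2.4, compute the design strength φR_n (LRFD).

E90XX → F_EXX = 90 ksi.
t_e = 0.707 × 0.375 = 0.2651 in; A_we = 0.2651 × 19 = 5.037 in².
Directional factor: 1.0 + 0.5 sin^1.5(90°) = 1.5.
F_nw = 0.6 × 90 × 1.5 = 81 ksi.
φR_n = 0.75 × 81 × 5.037 = 306 kips.

φR_n ≈ 306 kips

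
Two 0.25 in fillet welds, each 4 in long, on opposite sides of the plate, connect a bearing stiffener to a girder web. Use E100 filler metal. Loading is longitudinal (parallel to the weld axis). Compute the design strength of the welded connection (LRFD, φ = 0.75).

E100XX → F_EXX = 100 ksi.
Effective throat t_e = 0.707 × 0.25 = 0.1767 in.
Total length L = 8 in; A_we = 0.1767 × 8 = 1.414 in².
F_nw = 0.6 F_EXX = 0.6 × 100 = 60 ksi.
φR_n = 0.75 × 60 × 1.414 = 63.63 kip.

φR_n ≈ 63.6 kip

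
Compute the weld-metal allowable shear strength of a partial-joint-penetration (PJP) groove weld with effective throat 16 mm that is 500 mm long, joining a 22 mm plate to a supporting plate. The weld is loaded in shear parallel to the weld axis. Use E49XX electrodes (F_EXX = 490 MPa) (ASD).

Effective throat (given) t_e = 16 mm.
A_we = 16 × 500 = 8000 mm².
F_nw = 0.6 F_EXX = 294 MPa.
R_n/Ω = (294 × 8000) / 2.0 × 10⁻³ = 1176 kN.

R_n/Ω ≈ 1180 kN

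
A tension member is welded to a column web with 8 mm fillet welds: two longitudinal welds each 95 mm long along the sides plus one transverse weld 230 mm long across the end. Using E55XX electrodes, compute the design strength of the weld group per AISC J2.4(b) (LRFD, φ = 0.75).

E55XX → F_EXX = 550 MPa.
t_e = 0.707 × 8 = 5.656 mm.
R_nwl = 0.6 × 550 × 5.656 × 190 × 10⁻³ = 354.6 kN (longitudinal, 2 welds).
R_nwt = 0.6 × 550 × 5.656 × 230 × 10⁻³ = 429.3 kN (transverse, base value).
(i) R_nwl + R_nwt = 783.9 kN; (ii) 0.85 R_nwl + 1.5 R_nwt = 945.4 kN.
R_n = max = 945.4 kN [governs: (ii)]; φR_n = 709 kN.

φR_n ≈ 709 kN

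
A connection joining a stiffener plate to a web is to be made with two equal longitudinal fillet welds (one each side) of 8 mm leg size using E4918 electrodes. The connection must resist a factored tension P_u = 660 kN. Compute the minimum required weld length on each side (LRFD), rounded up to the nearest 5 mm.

E49XX → F_EXX = 490 MPa.
Throat t_e = 0.707 × 8 = 5.656 mm.
φr_n = 0.75 × 0.6 × 490 × 5.656 × 10⁻³ = 1.247 kN/mm.
L_req = P_u / φr_n = 660 / 1.247 = 529.2 mm total.
Per side: 529.2 / 2 = 264.6 mm.
Round up → use L = 265 mm on each side.

L = 265 mm on each side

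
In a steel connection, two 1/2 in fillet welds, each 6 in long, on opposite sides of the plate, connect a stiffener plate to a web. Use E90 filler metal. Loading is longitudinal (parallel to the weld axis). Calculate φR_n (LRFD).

E90XX → F_EXX = 90 ksi.
Effective throat t_e = 0.707 × 0.5 = 0.3535 in.
Total length L = 12 in; A_we = 0.3535 × 12 = 4.242 in².
F_nw = 0.6 F_EXX = 0.6 × 90 = 54 ksi.
φR_n = 0.75 × 54 × 4.242 = 171.8 kips.

φR_n ≈ 172 kips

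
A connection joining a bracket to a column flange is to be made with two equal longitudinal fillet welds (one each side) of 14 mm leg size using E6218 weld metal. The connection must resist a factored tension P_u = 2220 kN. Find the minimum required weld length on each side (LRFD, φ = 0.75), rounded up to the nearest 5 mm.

L = 405 mm on each side

E62XX → F_EXX = 620 MPa.
Throat t_e = 0.707 × 14 = 9.898 mm.
φr_n = 0.75 × 0.6 × 620 × 9.898 × 10⁻³ = 2.762 kN/mm.
L_req = P_u / φr_n = 2220 / 2.762 = 803.9 mm total.
Per side: 803.9 / 2 = 401.9 mm.
Round up → use L = 405 mm on each side.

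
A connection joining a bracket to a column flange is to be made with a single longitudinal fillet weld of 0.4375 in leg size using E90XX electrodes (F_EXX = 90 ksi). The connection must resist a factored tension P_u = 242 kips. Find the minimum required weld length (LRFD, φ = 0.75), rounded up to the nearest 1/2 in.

Throat t_e = 0.707 × 0.4375 = 0.3093 in.
φr_n = 0.75 × 0.6 × 90 × 0.3093 = 12.53 kips/in.
L_req = P_u / φr_n = 242 / 12.53 = 19.32 in total.
Round up → use L = 19.5 in.

L = 19.5 in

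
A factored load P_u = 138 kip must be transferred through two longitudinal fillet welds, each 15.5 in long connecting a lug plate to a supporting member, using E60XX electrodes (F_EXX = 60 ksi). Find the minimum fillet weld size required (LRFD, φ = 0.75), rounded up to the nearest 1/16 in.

w = 1/4 in

Total weld length L = 31 in.
Required throat t_e = P_u / (φ × 0.6 F_EXX × L) = 138 / (0.75 × 0.6 × 60 × 31) = 0.1649 in.
Required leg w = t_e / 0.707 = 0.2332 in → use 1/4 in.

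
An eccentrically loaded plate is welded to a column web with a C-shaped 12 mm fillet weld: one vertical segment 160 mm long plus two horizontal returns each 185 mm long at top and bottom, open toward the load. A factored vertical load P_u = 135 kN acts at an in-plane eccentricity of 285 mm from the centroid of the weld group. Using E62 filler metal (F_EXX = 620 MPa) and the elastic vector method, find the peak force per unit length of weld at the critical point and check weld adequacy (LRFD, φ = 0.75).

Total weld length L_w = 530 mm. Treat welds as unit-width lines.
Centroid: x̄ = 2×185×92.5 / 530 = 64.58 mm from the vertical weld.
Polar moment about centroid: J = I_x + I_y = [160³/12 + 2×185×80²] + [160×64.58² + 2(185³/12 + 185×27.92²)] = 4720000 mm³.
Direct shear f_v = P/L_w = 135×10³ / 530 = 254.7 N/mm (vertical).
Torsion M = P·e = 135×10³ × 285 = 38475000 N·mm.
Critical point at (x, y) = (120.4, 80) from centroid. f_tx = M·y/J = 652.1 N/mm; f_ty = M·x/J = 981.6 N/mm.
Resultant f_max = √[f_tx² + (f_v + f_ty)²] = √[652.1² + (254.7 + 981.6)²] = 1398 N/mm.
Capacity per unit length: φr_n = 0.75 × 0.6 × 620 × (0.707 × 12) = 2367 N/mm.
1398 ≤ 2367 → adequate.

f_max ≈ 1400 N/mm; adequate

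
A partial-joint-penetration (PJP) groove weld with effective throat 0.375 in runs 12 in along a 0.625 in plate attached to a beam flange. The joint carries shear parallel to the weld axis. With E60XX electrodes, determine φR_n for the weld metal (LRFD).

φR_n ≈ 122 kip

E60XX → F_EXX = 60 ksi.
Effective throat (given) t_e = 0.375 in.
A_we = 0.375 × 12 = 4.5 in².
F_nw = 0.6 F_EXX = 36 ksi.
φR_n = 0.75 × 36 × 4.5 = 121.5 kip.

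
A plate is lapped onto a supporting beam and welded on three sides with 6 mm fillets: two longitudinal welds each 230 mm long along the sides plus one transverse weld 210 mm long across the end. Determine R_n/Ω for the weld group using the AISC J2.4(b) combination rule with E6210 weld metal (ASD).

R_n/Ω ≈ 557 kN

E62XX → F_EXX = 620 MPa.
t_e = 0.707 × 6 = 4.242 mm.
R_nwl = 0.6 × 620 × 4.242 × 460 × 10⁻³ = 725.9 kN (longitudinal, 2 welds).
R_nwt = 0.6 × 620 × 4.242 × 210 × 10⁻³ = 331.4 kN (transverse, base value).
(i) R_nwl + R_nwt = 1057 kN; (ii) 0.85 R_nwl + 1.5 R_nwt = 1114 kN.
R_n = max = 1114 kN [governs: (ii)]; R_n/Ω = 557 kN.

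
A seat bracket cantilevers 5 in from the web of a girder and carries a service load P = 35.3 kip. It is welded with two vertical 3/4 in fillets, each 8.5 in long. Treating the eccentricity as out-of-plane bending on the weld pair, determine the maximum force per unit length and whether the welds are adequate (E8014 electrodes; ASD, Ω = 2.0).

E80XX → F_EXX = 80 ksi.
L_w = 2 × 8.5 = 17 in; section modulus (unit throat) S = 2 × L²/6 = 24.08 in².
Direct shear f_v = P/L_w = 35.3/17 = 2.076 kip/in.
Moment M = P × e = 35.3 × 5 = 176.5 kip·in; bending f_b = M/S = 7.329 kip/in.
f_max = √(f_v² + f_b²) = √(2.076² + 7.329²) = 7.617 kip/in.
r_n/Ω = (1/2.0) × 0.6 × 80 × (0.707 × 0.75) = 12.73 kip/in → adequate.

f_max ≈ 7.62 kip/in; adequate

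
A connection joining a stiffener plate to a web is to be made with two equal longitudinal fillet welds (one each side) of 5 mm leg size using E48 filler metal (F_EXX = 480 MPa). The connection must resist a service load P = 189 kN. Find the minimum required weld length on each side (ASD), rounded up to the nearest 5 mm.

Throat t_e = 0.707 × 5 = 3.535 mm.
r_n/Ω = (0.6 × 480 × 3.535) / 2.0 = 509 N/mm = 0.509 kN/mm.
L_req = P / (r_n/Ω) = 189 / 0.509 = 371.3 mm total.
Per side: 371.3 / 2 = 185.6 mm.
Round up → use L = 190 mm on each side.

L = 190 mm on each side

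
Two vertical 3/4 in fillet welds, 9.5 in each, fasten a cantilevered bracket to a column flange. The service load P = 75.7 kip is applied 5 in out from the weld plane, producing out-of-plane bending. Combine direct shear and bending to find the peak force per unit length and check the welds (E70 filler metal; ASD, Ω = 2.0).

f_max ≈ 13.2 kip/in; NOT adequate

E70XX → F_EXX = 70 ksi.
L_w = 2 × 9.5 = 19 in; section modulus (unit throat) S = 2 × L²/6 = 30.08 in².
Direct shear f_v = P/L_w = 75.7/19 = 3.984 kip/in.
Moment M = P × e = 75.7 × 5 = 378.5 kip·in; bending f_b = M/S = 12.58 kip/in.
f_max = √(f_v² + f_b²) = √(3.984² + 12.58²) = 13.2 kip/in.
r_n/Ω = (1/2.0) × 0.6 × 70 × (0.707 × 0.75) = 11.14 kip/in → NOT adequate.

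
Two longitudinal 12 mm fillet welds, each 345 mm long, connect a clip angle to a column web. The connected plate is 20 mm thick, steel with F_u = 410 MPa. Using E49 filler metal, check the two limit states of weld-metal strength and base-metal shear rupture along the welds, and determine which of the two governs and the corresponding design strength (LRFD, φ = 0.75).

E49XX → F_EXX = 490 MPa.
t_e = 0.707 × 12 = 8.484 mm; L = 690 mm.
Weld metal: φR_n = 0.75 × 0.6 × 490 × 8.484 × 690 × 10⁻³ = 1291 kN.
Base metal (shear rupture): φR_n = 0.75 × 0.6 × 410 × 20 × 690 × 10⁻³ = 2546 kN.
Governing: weld metal.

φR_n ≈ 1290 kN (weld metal governs)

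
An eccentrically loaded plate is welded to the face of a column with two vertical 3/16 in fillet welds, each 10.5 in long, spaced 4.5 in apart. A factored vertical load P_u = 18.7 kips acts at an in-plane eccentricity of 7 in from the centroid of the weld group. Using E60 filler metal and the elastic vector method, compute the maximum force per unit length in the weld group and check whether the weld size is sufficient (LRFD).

f_max ≈ 2.96 kip/in; adequate

E60XX → F_EXX = 60 ksi.
Total weld length L_w = 21 in. Treat welds as unit-width lines.
Polar moment about centroid: J = 2[d³/12 + d(b/2)²] = 2[10.5³/12 + 10.5×2.25²] = 299.2 in³.
Direct shear f_v = P/L_w = 18.7 / 21 = 0.8905 kip/in (vertical).
Torsion M = P·e = 18.7 × 7 = 130.9 kip·in.
Critical point at (x, y) = (2.25, 5.25) from centroid. f_tx = M·y/J = 2.296 kip/in; f_ty = M·x/J = 0.9842 kip/in.
Resultant f_max = √[f_tx² + (f_v + f_ty)²] = √[2.296² + (0.8905 + 0.9842)²] = 2.965 kip/in.
Capacity per unit length: φr_n = 0.75 × 0.6 × 60 × (0.707 × 0.1875) = 3.579 kip/in.
2.965 ≤ 3.579 → adequate.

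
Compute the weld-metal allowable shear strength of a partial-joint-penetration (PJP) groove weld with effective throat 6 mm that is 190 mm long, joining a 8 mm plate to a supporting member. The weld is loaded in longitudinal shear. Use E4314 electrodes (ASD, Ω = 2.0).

R_n/Ω ≈ 147 kN

E43XX → F_EXX = 430 MPa.
Effective throat (given) t_e = 6 mm.
A_we = 6 × 190 = 1140 mm².
F_nw = 0.6 F_EXX = 258 MPa.
R_n/Ω = (258 × 1140) / 2.0 × 10⁻³ = 147.1 kN.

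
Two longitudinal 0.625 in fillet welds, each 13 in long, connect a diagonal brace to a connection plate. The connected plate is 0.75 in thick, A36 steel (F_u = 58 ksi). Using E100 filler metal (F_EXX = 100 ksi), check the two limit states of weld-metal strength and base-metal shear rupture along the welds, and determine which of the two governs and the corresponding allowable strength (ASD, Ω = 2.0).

R_n/Ω ≈ 339 kip (base-metal shear rupture governs)

t_e = 0.707 × 0.625 = 0.4419 in; L = 26 in.
Weld metal: R_n/Ω = (1/2.0) × 0.6 × 100 × 0.4419 × 26 = 344.7 kip.
Base metal (shear rupture): R_n/Ω = (1/2.0) × 0.6 × 58 × 0.75 × 26 = 339.3 kip.
Governing: base-metal shear rupture.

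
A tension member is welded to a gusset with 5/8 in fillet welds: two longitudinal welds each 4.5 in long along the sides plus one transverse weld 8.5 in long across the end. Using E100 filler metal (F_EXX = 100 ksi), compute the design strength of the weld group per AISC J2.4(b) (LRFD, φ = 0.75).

φR_n ≈ 406 kip

t_e = 0.707 × 0.625 = 0.4419 in.
R_nwl = 0.6 × 100 × 0.4419 × 9 = 238.6 kip (longitudinal, 2 welds).
R_nwt = 0.6 × 100 × 0.4419 × 8.5 = 225.4 kip (transverse, base value).
(i) R_nwl + R_nwt = 464 kip; (ii) 0.85 R_nwl + 1.5 R_nwt = 540.9 kip.
R_n = max = 540.9 kip [governs: (ii)]; φR_n = 405.6 kip.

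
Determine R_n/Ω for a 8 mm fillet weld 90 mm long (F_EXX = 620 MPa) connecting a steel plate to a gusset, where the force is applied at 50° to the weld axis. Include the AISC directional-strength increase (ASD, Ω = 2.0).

t_e = 0.707 × 8 = 5.656 mm; A_we = 5.656 × 90 = 509 mm².
Directional factor: 1.0 + 0.5 sin^1.5(50°) = 1.335.
F_nw = 0.6 × 620 × 1.335 = 496.7 MPa.
R_n/Ω = (496.7 × 509) / 2.0 × 10⁻³ = 126.4 kN.

R_n/Ω ≈ 126 kN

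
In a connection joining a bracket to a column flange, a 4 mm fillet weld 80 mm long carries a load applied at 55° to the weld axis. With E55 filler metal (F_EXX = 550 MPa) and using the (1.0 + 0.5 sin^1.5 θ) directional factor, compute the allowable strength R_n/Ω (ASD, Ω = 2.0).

R_n/Ω ≈ 51.2 kN

t_e = 0.707 × 4 = 2.828 mm; A_we = 2.828 × 80 = 226.2 mm².
Directional factor: 1.0 + 0.5 sin^1.5(55°) = 1.371.
F_nw = 0.6 × 550 × 1.371 = 452.3 MPa.
R_n/Ω = (452.3 × 226.2) / 2.0 × 10⁻³ = 51.17 kN.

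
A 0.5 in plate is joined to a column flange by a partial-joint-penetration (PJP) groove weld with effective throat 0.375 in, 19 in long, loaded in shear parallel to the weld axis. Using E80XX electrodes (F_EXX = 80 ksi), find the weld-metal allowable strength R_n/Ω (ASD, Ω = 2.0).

Effective throat (given) t_e = 0.375 in.
A_we = 0.375 × 19 = 7.125 in².
F_nw = 0.6 F_EXX = 48 ksi.
R_n/Ω = (48 × 7.125) / 2.0 = 171 kip.

R_n/Ω ≈ 171 kip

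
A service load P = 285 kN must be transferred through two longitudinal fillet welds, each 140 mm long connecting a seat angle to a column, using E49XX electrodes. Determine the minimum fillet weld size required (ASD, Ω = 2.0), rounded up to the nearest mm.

E49XX → F_EXX = 490 MPa.
Total weld length L = 280 mm.
Required throat t_e = P × Ω / (0.6 F_EXX × L) = 285 × 2.0 / (0.6 × 490 × 280 × 10⁻³) = 6.924 mm.
Required leg w = t_e / 0.707 = 9.794 mm → use 10 mm.

w = 10 mm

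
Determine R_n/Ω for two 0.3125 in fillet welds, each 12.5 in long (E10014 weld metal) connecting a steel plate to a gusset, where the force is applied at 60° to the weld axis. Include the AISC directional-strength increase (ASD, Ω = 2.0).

E100XX → F_EXX = 100 ksi.
t_e = 0.707 × 0.3125 = 0.2209 in; A_we = 0.2209 × 25 = 5.523 in².
Directional factor: 1.0 + 0.5 sin^1.5(60°) = 1.403.
F_nw = 0.6 × 100 × 1.403 = 84.18 ksi.
R_n/Ω = (84.18 × 5.523) / 2.0 = 232.5 kips.

R_n/Ω ≈ 232 kips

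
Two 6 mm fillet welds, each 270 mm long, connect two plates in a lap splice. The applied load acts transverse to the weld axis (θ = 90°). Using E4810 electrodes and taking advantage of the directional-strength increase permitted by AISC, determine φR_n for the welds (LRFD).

E48XX → F_EXX = 480 MPa.
t_e = 0.707 × 6 = 4.242 mm; A_we = 4.242 × 540 = 2291 mm².
Directional factor: 1.0 + 0.5 sin^1.5(90°) = 1.5.
F_nw = 0.6 × 480 × 1.5 = 432 MPa.
φR_n = 0.75 × 432 × 2291 × 10⁻³ = 742.2 kN.

φR_n ≈ 742 kN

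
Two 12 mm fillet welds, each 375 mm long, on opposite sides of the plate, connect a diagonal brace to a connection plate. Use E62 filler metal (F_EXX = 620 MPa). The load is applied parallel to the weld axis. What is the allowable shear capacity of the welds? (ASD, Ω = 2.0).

Effective throat t_e = 0.707 × 12 = 8.484 mm.
Total length L = 750 mm; A_we = 8.484 × 750 = 6363 mm².
F_nw = 0.6 F_EXX = 0.6 × 620 = 372 MPa.
R_n = 372 × 6363 × 10⁻³ = 2367 kN; R_n/Ω = 2367/2.0 = 1184 kN.

R_n/Ω ≈ 1180 kN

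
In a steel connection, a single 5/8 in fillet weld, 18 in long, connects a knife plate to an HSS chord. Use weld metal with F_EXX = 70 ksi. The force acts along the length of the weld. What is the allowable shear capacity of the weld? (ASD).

R_n/Ω ≈ 167 kips

Effective throat t_e = 0.707 × 0.625 = 0.4419 in.
Total length L = 18 in; A_we = 0.4419 × 18 = 7.954 in².
F_nw = 0.6 F_EXX = 0.6 × 70 = 42 ksi.
R_n = 42 × 7.954 = 334.1 kips; R_n/Ω = 334.1/2.0 = 167 kips.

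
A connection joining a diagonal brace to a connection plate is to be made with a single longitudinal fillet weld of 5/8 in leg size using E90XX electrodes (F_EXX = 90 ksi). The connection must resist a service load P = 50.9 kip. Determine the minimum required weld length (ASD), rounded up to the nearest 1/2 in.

Throat t_e = 0.707 × 0.625 = 0.4419 in.
r_n/Ω = (0.6 × 90 × 0.4419) / 2.0 = 11.93 kip/in.
L_req = P / (r_n/Ω) = 50.9 / 11.93 = 4.266 in total.
Round up → use L = 4.5 in.

L = 4.5 in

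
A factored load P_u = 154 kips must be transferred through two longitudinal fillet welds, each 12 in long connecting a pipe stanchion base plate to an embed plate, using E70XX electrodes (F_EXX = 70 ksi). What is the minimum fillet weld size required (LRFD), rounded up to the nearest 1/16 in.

Total weld length L = 24 in.
Required throat t_e = P_u / (φ × 0.6 F_EXX × L) = 154 / (0.75 × 0.6 × 70 × 24) = 0.2037 in.
Required leg w = t_e / 0.707 = 0.2881 in → use 5/16 in.

w = 5/16 in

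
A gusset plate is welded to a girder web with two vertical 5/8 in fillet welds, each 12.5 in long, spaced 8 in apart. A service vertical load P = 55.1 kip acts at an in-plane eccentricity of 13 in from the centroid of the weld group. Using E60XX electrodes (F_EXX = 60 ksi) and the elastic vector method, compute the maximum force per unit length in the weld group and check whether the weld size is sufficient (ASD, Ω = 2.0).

Total weld length L_w = 25 in. Treat welds as unit-width lines.
Polar moment about centroid: J = 2[d³/12 + d(b/2)²] = 2[12.5³/12 + 12.5×4²] = 725.5 in³.
Direct shear f_v = P/L_w = 55.1 / 25 = 2.204 kip/in (vertical).
Torsion M = P·e = 55.1 × 13 = 716.3 kip·in.
Critical point at (x, y) = (4, 6.25) from centroid. f_tx = M·y/J = 6.171 kip/in; f_ty = M·x/J = 3.949 kip/in.
Resultant f_max = √[f_tx² + (f_v + f_ty)²] = √[6.171² + (2.204 + 3.949)²] = 8.714 kip/in.
Capacity per unit length: r_n/Ω = (1/2.0) × 0.6 × 60 × (0.707 × 0.625) = 7.954 kip/in.
8.714 > 7.954 → NOT adequate.

f_max ≈ 8.71 kip/in; NOT adequate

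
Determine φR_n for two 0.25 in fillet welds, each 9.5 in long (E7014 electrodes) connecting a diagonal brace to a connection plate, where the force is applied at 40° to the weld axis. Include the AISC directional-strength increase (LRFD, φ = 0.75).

φR_n ≈ 133 kips

E70XX → F_EXX = 70 ksi.
t_e = 0.707 × 0.25 = 0.1767 in; A_we = 0.1767 × 19 = 3.358 in².
Directional factor: 1.0 + 0.5 sin^1.5(40°) = 1.258.
F_nw = 0.6 × 70 × 1.258 = 52.82 ksi.
φR_n = 0.75 × 52.82 × 3.358 = 133 kips.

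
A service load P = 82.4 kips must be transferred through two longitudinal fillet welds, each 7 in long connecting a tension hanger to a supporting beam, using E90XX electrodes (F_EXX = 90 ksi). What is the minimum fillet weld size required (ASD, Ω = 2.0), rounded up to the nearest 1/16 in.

Total weld length L = 14 in.
Required throat t_e = P × Ω / (0.6 F_EXX × L) = 82.4 × 2.0 / (0.6 × 90 × 14) = 0.218 in.
Required leg w = t_e / 0.707 = 0.3083 in → use 5/16 in.

w = 5/16 in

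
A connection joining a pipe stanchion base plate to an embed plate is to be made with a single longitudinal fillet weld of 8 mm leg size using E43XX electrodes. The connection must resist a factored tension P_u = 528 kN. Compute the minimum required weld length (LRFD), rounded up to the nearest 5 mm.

E43XX → F_EXX = 430 MPa.
Throat t_e = 0.707 × 8 = 5.656 mm.
φr_n = 0.75 × 0.6 × 430 × 5.656 × 10⁻³ = 1.094 kN/mm.
L_req = P_u / φr_n = 528 / 1.094 = 482.4 mm total.
Round up → use L = 485 mm.

L = 485 mm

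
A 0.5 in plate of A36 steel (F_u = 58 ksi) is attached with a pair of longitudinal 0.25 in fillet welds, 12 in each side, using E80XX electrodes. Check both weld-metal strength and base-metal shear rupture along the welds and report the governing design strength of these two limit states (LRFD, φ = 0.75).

E80XX → F_EXX = 80 ksi.
t_e = 0.707 × 0.25 = 0.1767 in; L = 24 in.
Weld metal: φR_n = 0.75 × 0.6 × 80 × 0.1767 × 24 = 152.7 kip.
Base metal (shear rupture): φR_n = 0.75 × 0.6 × 58 × 0.5 × 24 = 313.2 kip.
Governing: weld metal.

φR_n ≈ 153 kip (weld metal governs)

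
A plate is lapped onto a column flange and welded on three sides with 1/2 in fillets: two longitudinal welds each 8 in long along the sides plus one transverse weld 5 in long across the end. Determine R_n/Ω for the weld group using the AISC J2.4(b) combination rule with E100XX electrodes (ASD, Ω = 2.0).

R_n/Ω ≈ 224 kip

E100XX → F_EXX = 100 ksi.
t_e = 0.707 × 0.5 = 0.3535 in.
R_nwl = 0.6 × 100 × 0.3535 × 16 = 339.4 kip (longitudinal, 2 welds).
R_nwt = 0.6 × 100 × 0.3535 × 5 = 106 kip (transverse, base value).
(i) R_nwl + R_nwt = 445.4 kip; (ii) 0.85 R_nwl + 1.5 R_nwt = 447.5 kip.
R_n = max = 447.5 kip [governs: (ii)]; R_n/Ω = 223.8 kip.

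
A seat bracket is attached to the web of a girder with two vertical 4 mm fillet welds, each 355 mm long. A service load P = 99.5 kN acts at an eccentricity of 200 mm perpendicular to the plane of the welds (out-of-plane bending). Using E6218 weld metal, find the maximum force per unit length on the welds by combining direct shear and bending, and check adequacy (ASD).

f_max ≈ 494 N/mm; adequate

E62XX → F_EXX = 620 MPa.
L_w = 2 × 355 = 710 mm; section modulus (unit throat) S = 2 × L²/6 = 42010 mm².
Direct shear f_v = P/L_w = 99.5×10³/710 = 140.1 N/mm.
Moment M = P × e = 99.5×10³ × 200 = 19900000 N·mm; bending f_b = M/S = 473.7 N/mm.
f_max = √(f_v² + f_b²) = √(140.1² + 473.7²) = 494 N/mm.
r_n/Ω = (1/2.0) × 0.6 × 620 × (0.707 × 4) = 526 N/mm → adequate.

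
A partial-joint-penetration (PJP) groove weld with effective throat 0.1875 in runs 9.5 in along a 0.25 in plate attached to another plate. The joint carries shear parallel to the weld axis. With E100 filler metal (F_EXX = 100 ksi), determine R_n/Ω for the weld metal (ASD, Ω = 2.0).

R_n/Ω ≈ 53.4 kip

Effective throat (given) t_e = 0.1875 in.
A_we = 0.1875 × 9.5 = 1.781 in².
F_nw = 0.6 F_EXX = 60 ksi.
R_n/Ω = (60 × 1.781) / 2.0 = 53.44 kip.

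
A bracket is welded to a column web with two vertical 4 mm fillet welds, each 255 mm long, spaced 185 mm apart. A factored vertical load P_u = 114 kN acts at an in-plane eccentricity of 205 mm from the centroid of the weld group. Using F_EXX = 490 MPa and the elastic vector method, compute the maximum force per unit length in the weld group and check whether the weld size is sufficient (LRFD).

f_max ≈ 673 N/mm; NOT adequate

Total weld length L_w = 510 mm. Treat welds as unit-width lines.
Polar moment about centroid: J = 2[d³/12 + d(b/2)²] = 2[255³/12 + 255×92.5²] = 7127000 mm³.
Direct shear f_v = P/L_w = 114×10³ / 510 = 223.5 N/mm (vertical).
Torsion M = P·e = 114×10³ × 205 = 23370000 N·mm.
Critical point at (x, y) = (92.5, 127.5) from centroid. f_tx = M·y/J = 418.1 N/mm; f_ty = M·x/J = 303.3 N/mm.
Resultant f_max = √[f_tx² + (f_v + f_ty)²] = √[418.1² + (223.5 + 303.3)²] = 672.6 N/mm.
Capacity per unit length: φr_n = 0.75 × 0.6 × 490 × (0.707 × 4) = 623.6 N/mm.
672.6 > 623.6 → NOT adequate.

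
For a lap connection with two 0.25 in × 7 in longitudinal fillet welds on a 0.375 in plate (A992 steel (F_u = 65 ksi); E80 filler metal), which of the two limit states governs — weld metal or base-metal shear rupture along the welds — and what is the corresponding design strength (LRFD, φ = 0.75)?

φR_n ≈ 89.1 kips (weld metal governs)

E80XX → F_EXX = 80 ksi.
t_e = 0.707 × 0.25 = 0.1767 in; L = 14 in.
Weld metal: φR_n = 0.75 × 0.6 × 80 × 0.1767 × 14 = 89.08 kips.
Base metal (shear rupture): φR_n = 0.75 × 0.6 × 65 × 0.375 × 14 = 153.6 kips.
Governing: weld metal.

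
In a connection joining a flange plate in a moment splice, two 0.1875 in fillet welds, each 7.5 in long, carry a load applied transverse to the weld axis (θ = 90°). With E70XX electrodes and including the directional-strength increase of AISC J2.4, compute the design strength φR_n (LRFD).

φR_n ≈ 94 kip

E70XX → F_EXX = 70 ksi.
t_e = 0.707 × 0.1875 = 0.1326 in; A_we = 0.1326 × 15 = 1.988 in².
Directional factor: 1.0 + 0.5 sin^1.5(90°) = 1.5.
F_nw = 0.6 × 70 × 1.5 = 63 ksi.
φR_n = 0.75 × 63 × 1.988 = 93.95 kip.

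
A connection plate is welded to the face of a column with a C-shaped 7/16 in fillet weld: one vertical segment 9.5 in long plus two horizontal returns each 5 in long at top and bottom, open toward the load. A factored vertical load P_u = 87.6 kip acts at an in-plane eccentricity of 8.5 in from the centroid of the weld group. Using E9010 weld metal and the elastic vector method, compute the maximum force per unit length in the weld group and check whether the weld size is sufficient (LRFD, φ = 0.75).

f_max ≈ 16.1 kip/in; NOT adequate

E90XX → F_EXX = 90 ksi.
Total weld length L_w = 19.5 in. Treat welds as unit-width lines.
Centroid: x̄ = 2×5×2.5 / 19.5 = 1.282 in from the vertical weld.
Polar moment about centroid: J = I_x + I_y = [9.5³/12 + 2×5×4.75²] + [9.5×1.282² + 2(5³/12 + 5×1.218²)] = 348.4 in³.
Direct shear f_v = P/L_w = 87.6 / 19.5 = 4.492 kip/in (vertical).
Torsion M = P·e = 87.6 × 8.5 = 744.6 kip·in.
Critical point at (x, y) = (3.718, 4.75) from centroid. f_tx = M·y/J = 10.15 kip/in; f_ty = M·x/J = 7.947 kip/in.
Resultant f_max = √[f_tx² + (f_v + f_ty)²] = √[10.15² + (4.492 + 7.947)²] = 16.06 kip/in.
Capacity per unit length: φr_n = 0.75 × 0.6 × 90 × (0.707 × 0.4375) = 12.53 kip/in.
16.06 > 12.53 → NOT adequate.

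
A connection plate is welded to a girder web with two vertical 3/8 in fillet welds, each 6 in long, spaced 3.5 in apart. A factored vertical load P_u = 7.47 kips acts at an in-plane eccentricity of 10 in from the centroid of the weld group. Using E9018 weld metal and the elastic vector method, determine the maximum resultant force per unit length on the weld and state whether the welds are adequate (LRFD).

f_max ≈ 3.92 kip/in; adequate

E90XX → F_EXX = 90 ksi.
Total weld length L_w = 12 in. Treat welds as unit-width lines.
Polar moment about centroid: J = 2[d³/12 + d(b/2)²] = 2[6³/12 + 6×1.75²] = 72.75 in³.
Direct shear f_v = P/L_w = 7.47 / 12 = 0.6225 kip/in (vertical).
Torsion M = P·e = 7.47 × 10 = 74.7 kip·in.
Critical point at (x, y) = (1.75, 3) from centroid. f_tx = M·y/J = 3.08 kip/in; f_ty = M·x/J = 1.797 kip/in.
Resultant f_max = √[f_tx² + (f_v + f_ty)²] = √[3.08² + (0.6225 + 1.797)²] = 3.917 kip/in.
Capacity per unit length: φr_n = 0.75 × 0.6 × 90 × (0.707 × 0.375) = 10.74 kip/in.
3.917 ≤ 10.74 → adequate.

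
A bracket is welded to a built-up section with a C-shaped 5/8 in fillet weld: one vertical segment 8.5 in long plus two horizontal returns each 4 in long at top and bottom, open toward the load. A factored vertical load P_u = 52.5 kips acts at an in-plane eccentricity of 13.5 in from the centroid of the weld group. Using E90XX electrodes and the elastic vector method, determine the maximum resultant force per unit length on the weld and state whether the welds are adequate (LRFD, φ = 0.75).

f_max ≈ 18.6 kip/in; NOT adequate

E90XX → F_EXX = 90 ksi.
Total weld length L_w = 16.5 in. Treat welds as unit-width lines.
Centroid: x̄ = 2×4×2 / 16.5 = 0.9697 in from the vertical weld.
Polar moment about centroid: J = I_x + I_y = [8.5³/12 + 2×4×4.25²] + [8.5×0.9697² + 2(4³/12 + 4×1.03²)] = 222.8 in³.
Direct shear f_v = P/L_w = 52.5 / 16.5 = 3.182 kip/in (vertical).
Torsion M = P·e = 52.5 × 13.5 = 708.75 kip·in.
Critical point at (x, y) = (3.03, 4.25) from centroid. f_tx = M·y/J = 13.52 kip/in; f_ty = M·x/J = 9.638 kip/in.
Resultant f_max = √[f_tx² + (f_v + f_ty)²] = √[13.52² + (3.182 + 9.638)²] = 18.63 kip/in.
Capacity per unit length: φr_n = 0.75 × 0.6 × 90 × (0.707 × 0.625) = 17.9 kip/in.
18.63 > 17.9 → NOT adequate.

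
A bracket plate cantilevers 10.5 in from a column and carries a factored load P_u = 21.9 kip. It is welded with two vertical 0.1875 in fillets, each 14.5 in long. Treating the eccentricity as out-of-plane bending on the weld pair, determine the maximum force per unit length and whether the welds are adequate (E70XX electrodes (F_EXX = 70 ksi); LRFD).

f_max ≈ 3.37 kip/in; adequate

L_w = 2 × 14.5 = 29 in; section modulus (unit throat) S = 2 × L²/6 = 70.08 in².
Direct shear f_v = P/L_w = 21.9/29 = 0.7552 kip/in.
Moment M = P × e = 21.9 × 10.5 = 229.95 kip·in; bending f_b = M/S = 3.281 kip/in.
f_max = √(f_v² + f_b²) = √(0.7552² + 3.281²) = 3.367 kip/in.
φr_n = 0.75 × 0.6 × 70 × (0.707 × 0.1875) = 4.176 kip/in → adequate.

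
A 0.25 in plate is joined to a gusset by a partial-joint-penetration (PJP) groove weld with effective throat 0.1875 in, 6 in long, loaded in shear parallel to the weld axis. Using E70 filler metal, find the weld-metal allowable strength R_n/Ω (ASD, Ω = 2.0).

E70XX → F_EXX = 70 ksi.
Effective throat (given) t_e = 0.1875 in.
A_we = 0.1875 × 6 = 1.125 in².
F_nw = 0.6 F_EXX = 42 ksi.
R_n/Ω = (42 × 1.125) / 2.0 = 23.62 kips.

R_n/Ω ≈ 23.6 kips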